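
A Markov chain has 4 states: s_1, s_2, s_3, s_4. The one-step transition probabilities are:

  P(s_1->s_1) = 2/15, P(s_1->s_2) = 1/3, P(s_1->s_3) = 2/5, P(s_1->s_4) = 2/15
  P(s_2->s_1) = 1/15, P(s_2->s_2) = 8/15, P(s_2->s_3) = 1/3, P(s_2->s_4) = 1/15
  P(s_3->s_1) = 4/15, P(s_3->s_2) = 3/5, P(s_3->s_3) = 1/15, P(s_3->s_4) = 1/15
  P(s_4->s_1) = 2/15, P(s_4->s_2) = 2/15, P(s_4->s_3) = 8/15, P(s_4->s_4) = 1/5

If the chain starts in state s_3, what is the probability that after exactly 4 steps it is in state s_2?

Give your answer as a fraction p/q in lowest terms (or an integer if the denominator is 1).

Computing P^4 by repeated multiplication:
P^1 =
  s_1: [2/15, 1/3, 2/5, 2/15]
  s_2: [1/15, 8/15, 1/3, 1/15]
  s_3: [4/15, 3/5, 1/15, 1/15]
  s_4: [2/15, 2/15, 8/15, 1/5]
P^2 =
  s_1: [37/225, 12/25, 59/225, 7/75]
  s_2: [32/225, 116/225, 59/225, 2/25]
  s_3: [23/225, 103/225, 26/75, 7/75]
  s_4: [44/225, 104/225, 6/25, 23/225]
P^3 =
  s_1: [92/675, 1622/3375, 989/3375, 304/3375]
  s_2: [452/3375, 331/675, 13/45, 293/3375]
  s_3: [503/3375, 187/375, 899/3375, 58/675]
  s_4: [454/3375, 176/375, 1022/3375, 7/75]
P^4 =
  s_1: [7106/50625, 4957/10125, 14291/50625, 1481/16875]
  s_2: [1409/10125, 8287/16875, 14306/50625, 1471/16875]
  s_3: [1373/10125, 986/2025, 1628/5625, 1486/16875]
  s_4: [1442/10125, 4954/10125, 14186/50625, 4459/50625]

(P^4)[s_3 -> s_2] = 986/2025

Answer: 986/2025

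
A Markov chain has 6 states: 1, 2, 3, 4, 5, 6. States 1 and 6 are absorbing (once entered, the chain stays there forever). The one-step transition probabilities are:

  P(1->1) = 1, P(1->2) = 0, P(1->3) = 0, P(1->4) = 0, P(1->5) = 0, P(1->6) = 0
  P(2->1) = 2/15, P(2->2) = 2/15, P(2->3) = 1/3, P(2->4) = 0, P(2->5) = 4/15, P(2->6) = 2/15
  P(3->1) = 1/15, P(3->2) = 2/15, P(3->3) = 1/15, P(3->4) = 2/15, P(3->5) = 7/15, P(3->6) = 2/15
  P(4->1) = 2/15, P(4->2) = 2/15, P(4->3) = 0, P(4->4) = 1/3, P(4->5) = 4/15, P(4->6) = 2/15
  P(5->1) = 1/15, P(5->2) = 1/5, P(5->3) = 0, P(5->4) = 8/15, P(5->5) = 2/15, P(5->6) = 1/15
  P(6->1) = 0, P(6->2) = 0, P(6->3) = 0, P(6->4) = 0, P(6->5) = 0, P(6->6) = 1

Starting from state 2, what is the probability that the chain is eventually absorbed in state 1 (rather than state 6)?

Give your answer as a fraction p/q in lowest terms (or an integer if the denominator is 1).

Let a_i = P(absorbed in 1 | start in state i).
Boundary conditions: a_1 = 1, a_6 = 0.
For each transient state i, a_i = sum_j P(i->j) * a_j:
  a_2 = 2/15*a_1 + 2/15*a_2 + 1/3*a_3 + 0*a_4 + 4/15*a_5 + 2/15*a_6
  a_3 = 1/15*a_1 + 2/15*a_2 + 1/15*a_3 + 2/15*a_4 + 7/15*a_5 + 2/15*a_6
  a_4 = 2/15*a_1 + 2/15*a_2 + 0*a_3 + 1/3*a_4 + 4/15*a_5 + 2/15*a_6
  a_5 = 1/15*a_1 + 1/5*a_2 + 0*a_3 + 8/15*a_4 + 2/15*a_5 + 1/15*a_6

Substituting a_1 = 1 and a_6 = 0, rearrange to (I - Q) a = r where r[i] = P(i -> 1):
  [13/15, -1/3, 0, -4/15] . (a_2, a_3, a_4, a_5) = 2/15
  [-2/15, 14/15, -2/15, -7/15] . (a_2, a_3, a_4, a_5) = 1/15
  [-2/15, 0, 2/3, -4/15] . (a_2, a_3, a_4, a_5) = 2/15
  [-1/5, 0, -8/15, 13/15] . (a_2, a_3, a_4, a_5) = 1/15

Solving yields:
  a_2 = 590/1229
  a_3 = 560/1229
  a_4 = 605/1229
  a_5 = 603/1229

Starting state is 2, so the absorption probability is a_2 = 590/1229.

Answer: 590/1229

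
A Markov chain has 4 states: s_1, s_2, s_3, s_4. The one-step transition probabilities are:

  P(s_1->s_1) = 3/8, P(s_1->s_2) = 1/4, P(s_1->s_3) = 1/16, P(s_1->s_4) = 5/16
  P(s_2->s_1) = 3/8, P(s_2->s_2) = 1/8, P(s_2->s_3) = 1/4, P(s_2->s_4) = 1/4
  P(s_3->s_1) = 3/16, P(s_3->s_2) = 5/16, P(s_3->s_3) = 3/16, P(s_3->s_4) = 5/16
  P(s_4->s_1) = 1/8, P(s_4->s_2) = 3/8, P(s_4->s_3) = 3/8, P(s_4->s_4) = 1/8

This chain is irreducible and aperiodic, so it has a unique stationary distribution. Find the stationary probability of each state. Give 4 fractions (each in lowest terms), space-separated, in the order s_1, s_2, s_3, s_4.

Answer: 108/397 104/397 86/397 99/397

Derivation:
The stationary distribution satisfies pi = pi * P, i.e.:
  pi_s_1 = 3/8*pi_s_1 + 3/8*pi_s_2 + 3/16*pi_s_3 + 1/8*pi_s_4
  pi_s_2 = 1/4*pi_s_1 + 1/8*pi_s_2 + 5/16*pi_s_3 + 3/8*pi_s_4
  pi_s_3 = 1/16*pi_s_1 + 1/4*pi_s_2 + 3/16*pi_s_3 + 3/8*pi_s_4
  pi_s_4 = 5/16*pi_s_1 + 1/4*pi_s_2 + 5/16*pi_s_3 + 1/8*pi_s_4
with normalization: pi_s_1 + pi_s_2 + pi_s_3 + pi_s_4 = 1.

Using the first 3 balance equations plus normalization, the linear system A*pi = b is:
  [-5/8, 3/8, 3/16, 1/8] . pi = 0
  [1/4, -7/8, 5/16, 3/8] . pi = 0
  [1/16, 1/4, -13/16, 3/8] . pi = 0
  [1, 1, 1, 1] . pi = 1

Solving yields:
  pi_s_1 = 108/397
  pi_s_2 = 104/397
  pi_s_3 = 86/397
  pi_s_4 = 99/397

Verification (pi * P):
  108/397*3/8 + 104/397*3/8 + 86/397*3/16 + 99/397*1/8 = 108/397 = pi_s_1  (ok)
  108/397*1/4 + 104/397*1/8 + 86/397*5/16 + 99/397*3/8 = 104/397 = pi_s_2  (ok)
  108/397*1/16 + 104/397*1/4 + 86/397*3/16 + 99/397*3/8 = 86/397 = pi_s_3  (ok)
  108/397*5/16 + 104/397*1/4 + 86/397*5/16 + 99/397*1/8 = 99/397 = pi_s_4  (ok)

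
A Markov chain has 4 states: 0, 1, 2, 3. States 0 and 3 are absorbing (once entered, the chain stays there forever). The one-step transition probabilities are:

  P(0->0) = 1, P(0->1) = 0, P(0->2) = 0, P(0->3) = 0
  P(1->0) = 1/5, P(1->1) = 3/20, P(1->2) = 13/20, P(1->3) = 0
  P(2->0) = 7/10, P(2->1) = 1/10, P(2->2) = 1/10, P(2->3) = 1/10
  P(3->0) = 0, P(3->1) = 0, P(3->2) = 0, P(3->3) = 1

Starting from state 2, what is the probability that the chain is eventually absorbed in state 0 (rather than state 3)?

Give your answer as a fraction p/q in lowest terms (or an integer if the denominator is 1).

Let a_i = P(absorbed in 0 | start in state i).
Boundary conditions: a_0 = 1, a_3 = 0.
For each transient state i, a_i = sum_j P(i->j) * a_j:
  a_1 = 1/5*a_0 + 3/20*a_1 + 13/20*a_2 + 0*a_3
  a_2 = 7/10*a_0 + 1/10*a_1 + 1/10*a_2 + 1/10*a_3

Substituting a_0 = 1 and a_3 = 0, rearrange to (I - Q) a = r where r[i] = P(i -> 0):
  [17/20, -13/20] . (a_1, a_2) = 1/5
  [-1/10, 9/10] . (a_1, a_2) = 7/10

Solving yields:
  a_1 = 127/140
  a_2 = 123/140

Starting state is 2, so the absorption probability is a_2 = 123/140.

Answer: 123/140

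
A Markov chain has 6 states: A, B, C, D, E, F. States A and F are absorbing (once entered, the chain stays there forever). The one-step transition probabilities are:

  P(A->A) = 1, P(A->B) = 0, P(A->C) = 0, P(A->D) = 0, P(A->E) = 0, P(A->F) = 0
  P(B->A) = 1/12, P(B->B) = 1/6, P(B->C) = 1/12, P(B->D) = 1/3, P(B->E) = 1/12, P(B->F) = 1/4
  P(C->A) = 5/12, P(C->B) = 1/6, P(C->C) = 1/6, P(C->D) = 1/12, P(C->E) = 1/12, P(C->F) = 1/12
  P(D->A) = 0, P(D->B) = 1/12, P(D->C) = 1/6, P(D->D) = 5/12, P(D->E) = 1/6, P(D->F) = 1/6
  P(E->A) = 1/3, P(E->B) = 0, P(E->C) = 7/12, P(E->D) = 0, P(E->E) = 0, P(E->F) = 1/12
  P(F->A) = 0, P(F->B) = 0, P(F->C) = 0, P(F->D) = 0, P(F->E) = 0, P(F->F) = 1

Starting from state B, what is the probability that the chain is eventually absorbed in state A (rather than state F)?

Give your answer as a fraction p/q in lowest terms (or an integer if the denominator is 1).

Let a_i = P(absorbed in A | start in state i).
Boundary conditions: a_A = 1, a_F = 0.
For each transient state i, a_i = sum_j P(i->j) * a_j:
  a_B = 1/12*a_A + 1/6*a_B + 1/12*a_C + 1/3*a_D + 1/12*a_E + 1/4*a_F
  a_C = 5/12*a_A + 1/6*a_B + 1/6*a_C + 1/12*a_D + 1/12*a_E + 1/12*a_F
  a_D = 0*a_A + 1/12*a_B + 1/6*a_C + 5/12*a_D + 1/6*a_E + 1/6*a_F
  a_E = 1/3*a_A + 0*a_B + 7/12*a_C + 0*a_D + 0*a_E + 1/12*a_F

Substituting a_A = 1 and a_F = 0, rearrange to (I - Q) a = r where r[i] = P(i -> A):
  [5/6, -1/12, -1/3, -1/12] . (a_B, a_C, a_D, a_E) = 1/12
  [-1/6, 5/6, -1/12, -1/12] . (a_B, a_C, a_D, a_E) = 5/12
  [-1/12, -1/6, 7/12, -1/6] . (a_B, a_C, a_D, a_E) = 0
  [0, -7/12, 0, 1] . (a_B, a_C, a_D, a_E) = 1/3

Solving yields:
  a_B = 946/2163
  a_C = 512/721
  a_D = 148/309
  a_E = 77/103

Starting state is B, so the absorption probability is a_B = 946/2163.

Answer: 946/2163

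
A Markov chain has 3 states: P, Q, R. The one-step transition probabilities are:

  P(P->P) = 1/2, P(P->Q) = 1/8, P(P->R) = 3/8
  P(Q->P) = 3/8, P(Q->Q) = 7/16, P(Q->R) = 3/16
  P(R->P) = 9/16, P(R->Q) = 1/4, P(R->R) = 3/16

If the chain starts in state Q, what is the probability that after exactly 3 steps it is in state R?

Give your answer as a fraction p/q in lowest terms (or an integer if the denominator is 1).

Computing P^3 by repeated multiplication:
P^1 =
  P: [1/2, 1/8, 3/8]
  Q: [3/8, 7/16, 3/16]
  R: [9/16, 1/4, 3/16]
P^2 =
  P: [65/128, 27/128, 9/32]
  Q: [117/256, 73/256, 33/128]
  R: [123/256, 29/128, 75/256]
P^3 =
  P: [503/1024, 463/2048, 579/2048]
  Q: [123/256, 1009/4096, 1119/4096]
  R: [2007/4096, 119/512, 1137/4096]

(P^3)[Q -> R] = 1119/4096

Answer: 1119/4096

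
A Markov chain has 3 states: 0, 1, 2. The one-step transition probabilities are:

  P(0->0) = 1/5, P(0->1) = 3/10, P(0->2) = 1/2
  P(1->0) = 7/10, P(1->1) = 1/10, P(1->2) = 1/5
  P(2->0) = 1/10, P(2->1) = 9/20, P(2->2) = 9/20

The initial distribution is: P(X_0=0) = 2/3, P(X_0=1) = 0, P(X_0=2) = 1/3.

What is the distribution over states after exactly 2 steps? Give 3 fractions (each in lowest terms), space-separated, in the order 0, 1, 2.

Propagating the distribution step by step (d_{t+1} = d_t * P):
d_0 = (0=2/3, 1=0, 2=1/3)
  d_1[0] = 2/3*1/5 + 0*7/10 + 1/3*1/10 = 1/6
  d_1[1] = 2/3*3/10 + 0*1/10 + 1/3*9/20 = 7/20
  d_1[2] = 2/3*1/2 + 0*1/5 + 1/3*9/20 = 29/60
d_1 = (0=1/6, 1=7/20, 2=29/60)
  d_2[0] = 1/6*1/5 + 7/20*7/10 + 29/60*1/10 = 49/150
  d_2[1] = 1/6*3/10 + 7/20*1/10 + 29/60*9/20 = 121/400
  d_2[2] = 1/6*1/2 + 7/20*1/5 + 29/60*9/20 = 89/240
d_2 = (0=49/150, 1=121/400, 2=89/240)

Answer: 49/150 121/400 89/240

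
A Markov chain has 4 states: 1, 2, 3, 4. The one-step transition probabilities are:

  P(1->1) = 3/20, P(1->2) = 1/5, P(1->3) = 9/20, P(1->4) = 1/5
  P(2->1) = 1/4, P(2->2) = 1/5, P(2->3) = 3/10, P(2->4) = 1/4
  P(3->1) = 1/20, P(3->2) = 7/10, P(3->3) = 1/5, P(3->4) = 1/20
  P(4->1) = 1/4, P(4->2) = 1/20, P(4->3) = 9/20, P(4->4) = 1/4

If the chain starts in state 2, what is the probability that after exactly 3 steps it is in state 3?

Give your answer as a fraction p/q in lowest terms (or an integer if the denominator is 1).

Answer: 507/1600

Derivation:
Computing P^3 by repeated multiplication:
P^1 =
  1: [3/20, 1/5, 9/20, 1/5]
  2: [1/4, 1/5, 3/10, 1/4]
  3: [1/20, 7/10, 1/5, 1/20]
  4: [1/4, 1/20, 9/20, 1/4]
P^2 =
  1: [29/200, 79/200, 123/400, 61/400]
  2: [33/200, 5/16, 69/200, 71/400]
  3: [41/200, 117/400, 59/200, 83/400]
  4: [27/200, 31/80, 33/100, 59/400]
P^3 =
  1: [87/500, 2647/8000, 2511/8000, 29/160]
  2: [329/2000, 2767/8000, 507/1600, 691/4000]
  3: [341/2000, 2531/8000, 2659/8000, 723/4000]
  4: [341/2000, 2743/8000, 99/320, 709/4000]

(P^3)[2 -> 3] = 507/1600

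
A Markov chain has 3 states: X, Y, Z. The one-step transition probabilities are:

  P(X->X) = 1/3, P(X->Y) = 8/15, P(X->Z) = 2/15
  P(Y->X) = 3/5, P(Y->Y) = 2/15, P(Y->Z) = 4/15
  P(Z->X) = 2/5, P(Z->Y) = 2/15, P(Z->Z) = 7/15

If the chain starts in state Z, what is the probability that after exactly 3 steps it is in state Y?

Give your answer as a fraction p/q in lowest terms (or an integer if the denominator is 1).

Answer: 22/75

Derivation:
Computing P^3 by repeated multiplication:
P^1 =
  X: [1/3, 8/15, 2/15]
  Y: [3/5, 2/15, 4/15]
  Z: [2/5, 2/15, 7/15]
P^2 =
  X: [109/225, 4/15, 56/225]
  Y: [29/75, 28/75, 6/25]
  Z: [2/5, 22/75, 23/75]
P^3 =
  X: [1421/3375, 368/1125, 34/135]
  Y: [101/225, 36/125, 296/1125]
  Z: [54/125, 22/75, 103/375]

(P^3)[Z -> Y] = 22/75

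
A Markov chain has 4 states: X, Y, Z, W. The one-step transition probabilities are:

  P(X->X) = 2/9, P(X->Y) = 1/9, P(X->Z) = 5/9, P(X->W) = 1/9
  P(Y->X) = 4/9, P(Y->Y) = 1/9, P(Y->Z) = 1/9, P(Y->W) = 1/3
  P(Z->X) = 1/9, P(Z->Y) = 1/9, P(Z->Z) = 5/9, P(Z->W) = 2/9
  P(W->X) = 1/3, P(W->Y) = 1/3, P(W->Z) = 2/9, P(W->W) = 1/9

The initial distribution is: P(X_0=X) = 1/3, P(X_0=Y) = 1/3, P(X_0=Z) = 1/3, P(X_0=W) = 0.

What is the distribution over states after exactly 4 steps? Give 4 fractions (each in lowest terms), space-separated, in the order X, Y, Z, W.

Propagating the distribution step by step (d_{t+1} = d_t * P):
d_0 = (X=1/3, Y=1/3, Z=1/3, W=0)
  d_1[X] = 1/3*2/9 + 1/3*4/9 + 1/3*1/9 + 0*1/3 = 7/27
  d_1[Y] = 1/3*1/9 + 1/3*1/9 + 1/3*1/9 + 0*1/3 = 1/9
  d_1[Z] = 1/3*5/9 + 1/3*1/9 + 1/3*5/9 + 0*2/9 = 11/27
  d_1[W] = 1/3*1/9 + 1/3*1/3 + 1/3*2/9 + 0*1/9 = 2/9
d_1 = (X=7/27, Y=1/9, Z=11/27, W=2/9)
  d_2[X] = 7/27*2/9 + 1/9*4/9 + 11/27*1/9 + 2/9*1/3 = 55/243
  d_2[Y] = 7/27*1/9 + 1/9*1/9 + 11/27*1/9 + 2/9*1/3 = 13/81
  d_2[Z] = 7/27*5/9 + 1/9*1/9 + 11/27*5/9 + 2/9*2/9 = 35/81
  d_2[W] = 7/27*1/9 + 1/9*1/3 + 11/27*2/9 + 2/9*1/9 = 44/243
d_2 = (X=55/243, Y=13/81, Z=35/81, W=44/243)
  d_3[X] = 55/243*2/9 + 13/81*4/9 + 35/81*1/9 + 44/243*1/3 = 503/2187
  d_3[Y] = 55/243*1/9 + 13/81*1/9 + 35/81*1/9 + 44/243*1/3 = 331/2187
  d_3[Z] = 55/243*5/9 + 13/81*1/9 + 35/81*5/9 + 44/243*2/9 = 103/243
  d_3[W] = 55/243*1/9 + 13/81*1/3 + 35/81*2/9 + 44/243*1/9 = 142/729
d_3 = (X=503/2187, Y=331/2187, Z=103/243, W=142/729)
  d_4[X] = 503/2187*2/9 + 331/2187*4/9 + 103/243*1/9 + 142/729*1/3 = 4535/19683
  d_4[Y] = 503/2187*1/9 + 331/2187*1/9 + 103/243*1/9 + 142/729*1/3 = 1013/6561
  d_4[Z] = 503/2187*5/9 + 331/2187*1/9 + 103/243*5/9 + 142/729*2/9 = 8333/19683
  d_4[W] = 503/2187*1/9 + 331/2187*1/3 + 103/243*2/9 + 142/729*1/9 = 3776/19683
d_4 = (X=4535/19683, Y=1013/6561, Z=8333/19683, W=3776/19683)

Answer: 4535/19683 1013/6561 8333/19683 3776/19683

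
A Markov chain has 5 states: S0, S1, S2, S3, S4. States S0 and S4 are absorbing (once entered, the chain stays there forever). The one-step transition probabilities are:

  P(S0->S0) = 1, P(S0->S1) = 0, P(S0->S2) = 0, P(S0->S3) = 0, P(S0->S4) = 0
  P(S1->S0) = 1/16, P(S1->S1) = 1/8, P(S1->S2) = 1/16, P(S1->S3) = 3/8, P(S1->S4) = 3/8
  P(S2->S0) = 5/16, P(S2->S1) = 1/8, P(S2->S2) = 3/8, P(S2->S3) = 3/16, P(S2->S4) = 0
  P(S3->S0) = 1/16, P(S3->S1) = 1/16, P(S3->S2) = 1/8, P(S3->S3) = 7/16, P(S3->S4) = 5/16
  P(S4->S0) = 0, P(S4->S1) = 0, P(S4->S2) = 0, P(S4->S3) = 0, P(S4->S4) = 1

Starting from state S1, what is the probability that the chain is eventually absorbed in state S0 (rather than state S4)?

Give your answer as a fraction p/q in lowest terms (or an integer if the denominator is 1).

Answer: 4/17

Derivation:
Let a_i = P(absorbed in S0 | start in state i).
Boundary conditions: a_S0 = 1, a_S4 = 0.
For each transient state i, a_i = sum_j P(i->j) * a_j:
  a_S1 = 1/16*a_S0 + 1/8*a_S1 + 1/16*a_S2 + 3/8*a_S3 + 3/8*a_S4
  a_S2 = 5/16*a_S0 + 1/8*a_S1 + 3/8*a_S2 + 3/16*a_S3 + 0*a_S4
  a_S3 = 1/16*a_S0 + 1/16*a_S1 + 1/8*a_S2 + 7/16*a_S3 + 5/16*a_S4

Substituting a_S0 = 1 and a_S4 = 0, rearrange to (I - Q) a = r where r[i] = P(i -> S0):
  [7/8, -1/16, -3/8] . (a_S1, a_S2, a_S3) = 1/16
  [-1/8, 5/8, -3/16] . (a_S1, a_S2, a_S3) = 5/16
  [-1/16, -1/8, 9/16] . (a_S1, a_S2, a_S3) = 1/16

Solving yields:
  a_S1 = 4/17
  a_S2 = 75/119
  a_S3 = 33/119

Starting state is S1, so the absorption probability is a_S1 = 4/17.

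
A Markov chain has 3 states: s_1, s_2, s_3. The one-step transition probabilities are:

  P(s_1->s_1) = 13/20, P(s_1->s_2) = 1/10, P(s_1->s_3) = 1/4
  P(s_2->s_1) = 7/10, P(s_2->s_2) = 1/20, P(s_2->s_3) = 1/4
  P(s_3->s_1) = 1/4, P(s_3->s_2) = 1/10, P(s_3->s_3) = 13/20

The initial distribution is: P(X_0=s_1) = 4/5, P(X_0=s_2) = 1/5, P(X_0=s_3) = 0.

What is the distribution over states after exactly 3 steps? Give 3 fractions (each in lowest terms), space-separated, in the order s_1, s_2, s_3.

Propagating the distribution step by step (d_{t+1} = d_t * P):
d_0 = (s_1=4/5, s_2=1/5, s_3=0)
  d_1[s_1] = 4/5*13/20 + 1/5*7/10 + 0*1/4 = 33/50
  d_1[s_2] = 4/5*1/10 + 1/5*1/20 + 0*1/10 = 9/100
  d_1[s_3] = 4/5*1/4 + 1/5*1/4 + 0*13/20 = 1/4
d_1 = (s_1=33/50, s_2=9/100, s_3=1/4)
  d_2[s_1] = 33/50*13/20 + 9/100*7/10 + 1/4*1/4 = 1109/2000
  d_2[s_2] = 33/50*1/10 + 9/100*1/20 + 1/4*1/10 = 191/2000
  d_2[s_3] = 33/50*1/4 + 9/100*1/4 + 1/4*13/20 = 7/20
d_2 = (s_1=1109/2000, s_2=191/2000, s_3=7/20)
  d_3[s_1] = 1109/2000*13/20 + 191/2000*7/10 + 7/20*1/4 = 20591/40000
  d_3[s_2] = 1109/2000*1/10 + 191/2000*1/20 + 7/20*1/10 = 3809/40000
  d_3[s_3] = 1109/2000*1/4 + 191/2000*1/4 + 7/20*13/20 = 39/100
d_3 = (s_1=20591/40000, s_2=3809/40000, s_3=39/100)

Answer: 20591/40000 3809/40000 39/100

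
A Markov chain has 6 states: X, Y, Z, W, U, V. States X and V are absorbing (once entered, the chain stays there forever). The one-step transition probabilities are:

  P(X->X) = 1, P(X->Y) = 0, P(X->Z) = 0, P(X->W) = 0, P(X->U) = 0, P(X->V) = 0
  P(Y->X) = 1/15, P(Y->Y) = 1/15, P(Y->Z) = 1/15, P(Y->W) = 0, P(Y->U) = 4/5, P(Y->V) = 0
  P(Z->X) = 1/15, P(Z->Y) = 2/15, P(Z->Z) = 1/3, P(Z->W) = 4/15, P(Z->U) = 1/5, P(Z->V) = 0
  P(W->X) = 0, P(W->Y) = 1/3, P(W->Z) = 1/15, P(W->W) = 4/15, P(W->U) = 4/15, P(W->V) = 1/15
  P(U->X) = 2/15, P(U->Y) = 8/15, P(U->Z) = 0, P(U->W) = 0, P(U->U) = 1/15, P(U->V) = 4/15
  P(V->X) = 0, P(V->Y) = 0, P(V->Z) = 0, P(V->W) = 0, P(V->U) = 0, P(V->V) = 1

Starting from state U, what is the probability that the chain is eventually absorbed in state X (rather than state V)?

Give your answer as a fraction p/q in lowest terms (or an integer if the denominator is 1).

Answer: 191/481

Derivation:
Let a_i = P(absorbed in X | start in state i).
Boundary conditions: a_X = 1, a_V = 0.
For each transient state i, a_i = sum_j P(i->j) * a_j:
  a_Y = 1/15*a_X + 1/15*a_Y + 1/15*a_Z + 0*a_W + 4/5*a_U + 0*a_V
  a_Z = 1/15*a_X + 2/15*a_Y + 1/3*a_Z + 4/15*a_W + 1/5*a_U + 0*a_V
  a_W = 0*a_X + 1/3*a_Y + 1/15*a_Z + 4/15*a_W + 4/15*a_U + 1/15*a_V
  a_U = 2/15*a_X + 8/15*a_Y + 0*a_Z + 0*a_W + 1/15*a_U + 4/15*a_V

Substituting a_X = 1 and a_V = 0, rearrange to (I - Q) a = r where r[i] = P(i -> X):
  [14/15, -1/15, 0, -4/5] . (a_Y, a_Z, a_W, a_U) = 1/15
  [-2/15, 2/3, -4/15, -1/5] . (a_Y, a_Z, a_W, a_U) = 1/15
  [-1/3, -1/15, 11/15, -4/15] . (a_Y, a_Z, a_W, a_U) = 0
  [-8/15, 0, 0, 14/15] . (a_Y, a_Z, a_W, a_U) = 2/15

Solving yields:
  a_Y = 214/481
  a_Z = 223/481
  a_W = 187/481
  a_U = 191/481

Starting state is U, so the absorption probability is a_U = 191/481.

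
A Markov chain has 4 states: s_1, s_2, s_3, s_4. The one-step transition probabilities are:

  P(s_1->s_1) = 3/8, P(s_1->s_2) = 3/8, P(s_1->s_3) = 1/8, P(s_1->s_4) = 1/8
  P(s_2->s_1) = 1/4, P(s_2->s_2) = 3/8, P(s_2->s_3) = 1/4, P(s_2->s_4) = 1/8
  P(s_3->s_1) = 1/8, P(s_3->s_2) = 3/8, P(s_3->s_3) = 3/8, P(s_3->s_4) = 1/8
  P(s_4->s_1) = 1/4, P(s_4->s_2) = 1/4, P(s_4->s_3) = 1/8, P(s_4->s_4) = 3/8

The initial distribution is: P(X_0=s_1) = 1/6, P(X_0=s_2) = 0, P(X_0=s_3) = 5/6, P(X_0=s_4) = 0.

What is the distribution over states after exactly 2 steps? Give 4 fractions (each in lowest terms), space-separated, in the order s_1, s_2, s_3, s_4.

Propagating the distribution step by step (d_{t+1} = d_t * P):
d_0 = (s_1=1/6, s_2=0, s_3=5/6, s_4=0)
  d_1[s_1] = 1/6*3/8 + 0*1/4 + 5/6*1/8 + 0*1/4 = 1/6
  d_1[s_2] = 1/6*3/8 + 0*3/8 + 5/6*3/8 + 0*1/4 = 3/8
  d_1[s_3] = 1/6*1/8 + 0*1/4 + 5/6*3/8 + 0*1/8 = 1/3
  d_1[s_4] = 1/6*1/8 + 0*1/8 + 5/6*1/8 + 0*3/8 = 1/8
d_1 = (s_1=1/6, s_2=3/8, s_3=1/3, s_4=1/8)
  d_2[s_1] = 1/6*3/8 + 3/8*1/4 + 1/3*1/8 + 1/8*1/4 = 11/48
  d_2[s_2] = 1/6*3/8 + 3/8*3/8 + 1/3*3/8 + 1/8*1/4 = 23/64
  d_2[s_3] = 1/6*1/8 + 3/8*1/4 + 1/3*3/8 + 1/8*1/8 = 49/192
  d_2[s_4] = 1/6*1/8 + 3/8*1/8 + 1/3*1/8 + 1/8*3/8 = 5/32
d_2 = (s_1=11/48, s_2=23/64, s_3=49/192, s_4=5/32)

Answer: 11/48 23/64 49/192 5/32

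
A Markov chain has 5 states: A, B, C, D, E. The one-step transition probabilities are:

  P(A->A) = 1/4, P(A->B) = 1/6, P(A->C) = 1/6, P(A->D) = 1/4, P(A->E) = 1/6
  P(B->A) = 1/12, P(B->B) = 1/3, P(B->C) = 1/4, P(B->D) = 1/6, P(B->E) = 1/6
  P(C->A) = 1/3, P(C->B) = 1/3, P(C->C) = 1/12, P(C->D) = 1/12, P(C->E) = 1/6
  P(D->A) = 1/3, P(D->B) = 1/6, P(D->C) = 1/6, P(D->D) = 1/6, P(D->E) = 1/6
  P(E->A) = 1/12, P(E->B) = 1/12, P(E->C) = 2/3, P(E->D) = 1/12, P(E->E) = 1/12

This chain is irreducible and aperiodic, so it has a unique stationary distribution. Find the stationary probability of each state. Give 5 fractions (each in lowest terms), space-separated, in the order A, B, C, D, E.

Answer: 1181/5408 97/416 101/416 821/5408 2/13

Derivation:
The stationary distribution satisfies pi = pi * P, i.e.:
  pi_A = 1/4*pi_A + 1/12*pi_B + 1/3*pi_C + 1/3*pi_D + 1/12*pi_E
  pi_B = 1/6*pi_A + 1/3*pi_B + 1/3*pi_C + 1/6*pi_D + 1/12*pi_E
  pi_C = 1/6*pi_A + 1/4*pi_B + 1/12*pi_C + 1/6*pi_D + 2/3*pi_E
  pi_D = 1/4*pi_A + 1/6*pi_B + 1/12*pi_C + 1/6*pi_D + 1/12*pi_E
  pi_E = 1/6*pi_A + 1/6*pi_B + 1/6*pi_C + 1/6*pi_D + 1/12*pi_E
with normalization: pi_A + pi_B + pi_C + pi_D + pi_E = 1.

Using the first 4 balance equations plus normalization, the linear system A*pi = b is:
  [-3/4, 1/12, 1/3, 1/3, 1/12] . pi = 0
  [1/6, -2/3, 1/3, 1/6, 1/12] . pi = 0
  [1/6, 1/4, -11/12, 1/6, 2/3] . pi = 0
  [1/4, 1/6, 1/12, -5/6, 1/12] . pi = 0
  [1, 1, 1, 1, 1] . pi = 1

Solving yields:
  pi_A = 1181/5408
  pi_B = 97/416
  pi_C = 101/416
  pi_D = 821/5408
  pi_E = 2/13

Verification (pi * P):
  1181/5408*1/4 + 97/416*1/12 + 101/416*1/3 + 821/5408*1/3 + 2/13*1/12 = 1181/5408 = pi_A  (ok)
  1181/5408*1/6 + 97/416*1/3 + 101/416*1/3 + 821/5408*1/6 + 2/13*1/12 = 97/416 = pi_B  (ok)
  1181/5408*1/6 + 97/416*1/4 + 101/416*1/12 + 821/5408*1/6 + 2/13*2/3 = 101/416 = pi_C  (ok)
  1181/5408*1/4 + 97/416*1/6 + 101/416*1/12 + 821/5408*1/6 + 2/13*1/12 = 821/5408 = pi_D  (ok)
  1181/5408*1/6 + 97/416*1/6 + 101/416*1/6 + 821/5408*1/6 + 2/13*1/12 = 2/13 = pi_E  (ok)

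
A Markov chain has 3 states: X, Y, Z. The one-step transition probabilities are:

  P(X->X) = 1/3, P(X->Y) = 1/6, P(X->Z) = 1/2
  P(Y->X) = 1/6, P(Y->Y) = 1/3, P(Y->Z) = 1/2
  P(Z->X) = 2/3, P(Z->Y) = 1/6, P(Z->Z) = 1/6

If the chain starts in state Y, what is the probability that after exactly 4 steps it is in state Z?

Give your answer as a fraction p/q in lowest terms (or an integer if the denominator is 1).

Computing P^4 by repeated multiplication:
P^1 =
  X: [1/3, 1/6, 1/2]
  Y: [1/6, 1/3, 1/2]
  Z: [2/3, 1/6, 1/6]
P^2 =
  X: [17/36, 7/36, 1/3]
  Y: [4/9, 2/9, 1/3]
  Z: [13/36, 7/36, 4/9]
P^3 =
  X: [89/216, 43/216, 7/18]
  Y: [11/27, 11/54, 7/18]
  Z: [97/216, 43/216, 19/54]
P^4 =
  X: [557/1296, 259/1296, 10/27]
  Y: [139/324, 65/324, 10/27]
  Z: [541/1296, 259/1296, 31/81]

(P^4)[Y -> Z] = 10/27

Answer: 10/27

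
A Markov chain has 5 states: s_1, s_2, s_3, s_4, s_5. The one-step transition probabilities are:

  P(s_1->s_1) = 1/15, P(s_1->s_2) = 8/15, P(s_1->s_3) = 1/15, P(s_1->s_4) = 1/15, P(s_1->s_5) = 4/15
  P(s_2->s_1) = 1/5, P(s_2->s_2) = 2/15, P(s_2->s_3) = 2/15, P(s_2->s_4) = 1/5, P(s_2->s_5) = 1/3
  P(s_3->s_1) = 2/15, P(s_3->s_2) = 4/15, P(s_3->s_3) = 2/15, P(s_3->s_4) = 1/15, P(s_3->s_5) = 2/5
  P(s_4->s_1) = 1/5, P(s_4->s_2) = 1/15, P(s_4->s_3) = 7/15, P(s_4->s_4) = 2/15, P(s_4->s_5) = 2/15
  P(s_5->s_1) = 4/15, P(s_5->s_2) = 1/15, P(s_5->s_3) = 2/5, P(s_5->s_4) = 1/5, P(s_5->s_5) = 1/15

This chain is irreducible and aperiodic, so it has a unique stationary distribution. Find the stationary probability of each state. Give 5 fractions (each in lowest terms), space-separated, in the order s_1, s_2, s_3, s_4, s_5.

The stationary distribution satisfies pi = pi * P, i.e.:
  pi_s_1 = 1/15*pi_s_1 + 1/5*pi_s_2 + 2/15*pi_s_3 + 1/5*pi_s_4 + 4/15*pi_s_5
  pi_s_2 = 8/15*pi_s_1 + 2/15*pi_s_2 + 4/15*pi_s_3 + 1/15*pi_s_4 + 1/15*pi_s_5
  pi_s_3 = 1/15*pi_s_1 + 2/15*pi_s_2 + 2/15*pi_s_3 + 7/15*pi_s_4 + 2/5*pi_s_5
  pi_s_4 = 1/15*pi_s_1 + 1/5*pi_s_2 + 1/15*pi_s_3 + 2/15*pi_s_4 + 1/5*pi_s_5
  pi_s_5 = 4/15*pi_s_1 + 1/3*pi_s_2 + 2/5*pi_s_3 + 2/15*pi_s_4 + 1/15*pi_s_5
with normalization: pi_s_1 + pi_s_2 + pi_s_3 + pi_s_4 + pi_s_5 = 1.

Using the first 4 balance equations plus normalization, the linear system A*pi = b is:
  [-14/15, 1/5, 2/15, 1/5, 4/15] . pi = 0
  [8/15, -13/15, 4/15, 1/15, 1/15] . pi = 0
  [1/15, 2/15, -13/15, 7/15, 2/5] . pi = 0
  [1/15, 1/5, 1/15, -13/15, 1/5] . pi = 0
  [1, 1, 1, 1, 1] . pi = 1

Solving yields:
  pi_s_1 = 4661/26304
  pi_s_2 = 2759/13152
  pi_s_3 = 6107/26304
  pi_s_4 = 1793/13152
  pi_s_5 = 67/274

Verification (pi * P):
  4661/26304*1/15 + 2759/13152*1/5 + 6107/26304*2/15 + 1793/13152*1/5 + 67/274*4/15 = 4661/26304 = pi_s_1  (ok)
  4661/26304*8/15 + 2759/13152*2/15 + 6107/26304*4/15 + 1793/13152*1/15 + 67/274*1/15 = 2759/13152 = pi_s_2  (ok)
  4661/26304*1/15 + 2759/13152*2/15 + 6107/26304*2/15 + 1793/13152*7/15 + 67/274*2/5 = 6107/26304 = pi_s_3  (ok)
  4661/26304*1/15 + 2759/13152*1/5 + 6107/26304*1/15 + 1793/13152*2/15 + 67/274*1/5 = 1793/13152 = pi_s_4  (ok)
  4661/26304*4/15 + 2759/13152*1/3 + 6107/26304*2/5 + 1793/13152*2/15 + 67/274*1/15 = 67/274 = pi_s_5  (ok)

Answer: 4661/26304 2759/13152 6107/26304 1793/13152 67/274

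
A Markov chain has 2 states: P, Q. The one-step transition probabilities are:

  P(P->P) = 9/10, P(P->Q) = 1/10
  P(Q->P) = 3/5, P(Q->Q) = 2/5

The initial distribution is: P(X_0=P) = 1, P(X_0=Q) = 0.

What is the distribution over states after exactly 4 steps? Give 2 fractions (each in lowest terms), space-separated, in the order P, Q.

Propagating the distribution step by step (d_{t+1} = d_t * P):
d_0 = (P=1, Q=0)
  d_1[P] = 1*9/10 + 0*3/5 = 9/10
  d_1[Q] = 1*1/10 + 0*2/5 = 1/10
d_1 = (P=9/10, Q=1/10)
  d_2[P] = 9/10*9/10 + 1/10*3/5 = 87/100
  d_2[Q] = 9/10*1/10 + 1/10*2/5 = 13/100
d_2 = (P=87/100, Q=13/100)
  d_3[P] = 87/100*9/10 + 13/100*3/5 = 861/1000
  d_3[Q] = 87/100*1/10 + 13/100*2/5 = 139/1000
d_3 = (P=861/1000, Q=139/1000)
  d_4[P] = 861/1000*9/10 + 139/1000*3/5 = 8583/10000
  d_4[Q] = 861/1000*1/10 + 139/1000*2/5 = 1417/10000
d_4 = (P=8583/10000, Q=1417/10000)

Answer: 8583/10000 1417/10000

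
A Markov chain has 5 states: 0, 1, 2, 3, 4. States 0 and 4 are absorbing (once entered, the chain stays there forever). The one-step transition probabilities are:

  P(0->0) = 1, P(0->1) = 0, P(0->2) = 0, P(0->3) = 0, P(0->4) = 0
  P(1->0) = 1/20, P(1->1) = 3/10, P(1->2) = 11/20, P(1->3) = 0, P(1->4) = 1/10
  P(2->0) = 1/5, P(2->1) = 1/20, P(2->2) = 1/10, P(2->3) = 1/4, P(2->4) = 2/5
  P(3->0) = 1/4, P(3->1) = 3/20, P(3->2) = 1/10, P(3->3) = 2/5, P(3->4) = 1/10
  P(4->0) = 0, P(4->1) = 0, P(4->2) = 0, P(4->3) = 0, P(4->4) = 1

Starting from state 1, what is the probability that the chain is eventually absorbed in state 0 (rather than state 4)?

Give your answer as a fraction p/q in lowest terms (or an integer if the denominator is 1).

Let a_i = P(absorbed in 0 | start in state i).
Boundary conditions: a_0 = 1, a_4 = 0.
For each transient state i, a_i = sum_j P(i->j) * a_j:
  a_1 = 1/20*a_0 + 3/10*a_1 + 11/20*a_2 + 0*a_3 + 1/10*a_4
  a_2 = 1/5*a_0 + 1/20*a_1 + 1/10*a_2 + 1/4*a_3 + 2/5*a_4
  a_3 = 1/4*a_0 + 3/20*a_1 + 1/10*a_2 + 2/5*a_3 + 1/10*a_4

Substituting a_0 = 1 and a_4 = 0, rearrange to (I - Q) a = r where r[i] = P(i -> 0):
  [7/10, -11/20, 0] . (a_1, a_2, a_3) = 1/20
  [-1/20, 9/10, -1/4] . (a_1, a_2, a_3) = 1/5
  [-3/20, -1/10, 3/5] . (a_1, a_2, a_3) = 1/4

Solving yields:
  a_1 = 1009/2587
  a_2 = 1049/2587
  a_3 = 1505/2587

Starting state is 1, so the absorption probability is a_1 = 1009/2587.

Answer: 1009/2587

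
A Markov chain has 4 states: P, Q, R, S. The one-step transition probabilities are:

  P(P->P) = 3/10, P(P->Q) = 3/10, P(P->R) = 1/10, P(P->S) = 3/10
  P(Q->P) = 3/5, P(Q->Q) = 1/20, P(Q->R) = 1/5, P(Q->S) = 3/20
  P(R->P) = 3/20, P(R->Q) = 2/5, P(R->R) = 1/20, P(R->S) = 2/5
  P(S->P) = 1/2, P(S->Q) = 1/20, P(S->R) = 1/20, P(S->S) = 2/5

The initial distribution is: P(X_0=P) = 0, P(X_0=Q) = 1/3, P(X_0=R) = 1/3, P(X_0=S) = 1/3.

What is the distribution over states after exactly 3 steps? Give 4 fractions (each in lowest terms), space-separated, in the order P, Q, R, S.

Answer: 9737/24000 293/1600 2359/24000 2503/8000

Derivation:
Propagating the distribution step by step (d_{t+1} = d_t * P):
d_0 = (P=0, Q=1/3, R=1/3, S=1/3)
  d_1[P] = 0*3/10 + 1/3*3/5 + 1/3*3/20 + 1/3*1/2 = 5/12
  d_1[Q] = 0*3/10 + 1/3*1/20 + 1/3*2/5 + 1/3*1/20 = 1/6
  d_1[R] = 0*1/10 + 1/3*1/5 + 1/3*1/20 + 1/3*1/20 = 1/10
  d_1[S] = 0*3/10 + 1/3*3/20 + 1/3*2/5 + 1/3*2/5 = 19/60
d_1 = (P=5/12, Q=1/6, R=1/10, S=19/60)
  d_2[P] = 5/12*3/10 + 1/6*3/5 + 1/10*3/20 + 19/60*1/2 = 239/600
  d_2[Q] = 5/12*3/10 + 1/6*1/20 + 1/10*2/5 + 19/60*1/20 = 227/1200
  d_2[R] = 5/12*1/10 + 1/6*1/5 + 1/10*1/20 + 19/60*1/20 = 23/240
  d_2[S] = 5/12*3/10 + 1/6*3/20 + 1/10*2/5 + 19/60*2/5 = 19/60
d_2 = (P=239/600, Q=227/1200, R=23/240, S=19/60)
  d_3[P] = 239/600*3/10 + 227/1200*3/5 + 23/240*3/20 + 19/60*1/2 = 9737/24000
  d_3[Q] = 239/600*3/10 + 227/1200*1/20 + 23/240*2/5 + 19/60*1/20 = 293/1600
  d_3[R] = 239/600*1/10 + 227/1200*1/5 + 23/240*1/20 + 19/60*1/20 = 2359/24000
  d_3[S] = 239/600*3/10 + 227/1200*3/20 + 23/240*2/5 + 19/60*2/5 = 2503/8000
d_3 = (P=9737/24000, Q=293/1600, R=2359/24000, S=2503/8000)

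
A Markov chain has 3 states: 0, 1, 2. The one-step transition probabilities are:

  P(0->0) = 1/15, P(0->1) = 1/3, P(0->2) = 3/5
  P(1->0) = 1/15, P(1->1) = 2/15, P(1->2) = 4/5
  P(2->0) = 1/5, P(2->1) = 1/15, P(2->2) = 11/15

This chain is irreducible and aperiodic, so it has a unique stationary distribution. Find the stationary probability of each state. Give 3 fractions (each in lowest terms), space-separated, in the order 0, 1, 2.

The stationary distribution satisfies pi = pi * P, i.e.:
  pi_0 = 1/15*pi_0 + 1/15*pi_1 + 1/5*pi_2
  pi_1 = 1/3*pi_0 + 2/15*pi_1 + 1/15*pi_2
  pi_2 = 3/5*pi_0 + 4/5*pi_1 + 11/15*pi_2
with normalization: pi_0 + pi_1 + pi_2 = 1.

Using the first 2 balance equations plus normalization, the linear system A*pi = b is:
  [-14/15, 1/15, 1/5] . pi = 0
  [1/3, -13/15, 1/15] . pi = 0
  [1, 1, 1] . pi = 1

Solving yields:
  pi_0 = 20/123
  pi_1 = 29/246
  pi_2 = 59/82

Verification (pi * P):
  20/123*1/15 + 29/246*1/15 + 59/82*1/5 = 20/123 = pi_0  (ok)
  20/123*1/3 + 29/246*2/15 + 59/82*1/15 = 29/246 = pi_1  (ok)
  20/123*3/5 + 29/246*4/5 + 59/82*11/15 = 59/82 = pi_2  (ok)

Answer: 20/123 29/246 59/82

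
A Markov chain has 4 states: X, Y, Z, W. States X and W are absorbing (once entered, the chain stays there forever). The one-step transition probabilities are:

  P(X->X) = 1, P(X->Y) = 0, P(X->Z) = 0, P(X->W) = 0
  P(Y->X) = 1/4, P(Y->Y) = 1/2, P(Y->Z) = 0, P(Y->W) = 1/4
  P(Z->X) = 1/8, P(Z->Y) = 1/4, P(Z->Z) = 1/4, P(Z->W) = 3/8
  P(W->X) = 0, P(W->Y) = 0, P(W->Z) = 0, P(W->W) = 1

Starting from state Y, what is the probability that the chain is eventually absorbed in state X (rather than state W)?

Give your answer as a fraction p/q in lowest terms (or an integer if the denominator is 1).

Answer: 1/2

Derivation:
Let a_i = P(absorbed in X | start in state i).
Boundary conditions: a_X = 1, a_W = 0.
For each transient state i, a_i = sum_j P(i->j) * a_j:
  a_Y = 1/4*a_X + 1/2*a_Y + 0*a_Z + 1/4*a_W
  a_Z = 1/8*a_X + 1/4*a_Y + 1/4*a_Z + 3/8*a_W

Substituting a_X = 1 and a_W = 0, rearrange to (I - Q) a = r where r[i] = P(i -> X):
  [1/2, 0] . (a_Y, a_Z) = 1/4
  [-1/4, 3/4] . (a_Y, a_Z) = 1/8

Solving yields:
  a_Y = 1/2
  a_Z = 1/3

Starting state is Y, so the absorption probability is a_Y = 1/2.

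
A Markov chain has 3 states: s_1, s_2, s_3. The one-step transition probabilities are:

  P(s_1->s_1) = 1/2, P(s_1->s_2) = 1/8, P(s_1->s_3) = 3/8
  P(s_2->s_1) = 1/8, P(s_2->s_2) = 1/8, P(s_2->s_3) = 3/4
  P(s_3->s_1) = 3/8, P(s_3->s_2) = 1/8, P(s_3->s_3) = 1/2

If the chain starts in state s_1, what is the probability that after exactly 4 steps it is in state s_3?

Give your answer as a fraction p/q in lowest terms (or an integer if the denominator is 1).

Computing P^4 by repeated multiplication:
P^1 =
  s_1: [1/2, 1/8, 3/8]
  s_2: [1/8, 1/8, 3/4]
  s_3: [3/8, 1/8, 1/2]
P^2 =
  s_1: [13/32, 1/8, 15/32]
  s_2: [23/64, 1/8, 33/64]
  s_3: [25/64, 1/8, 31/64]
P^3 =
  s_1: [101/256, 1/8, 123/256]
  s_2: [199/512, 1/8, 249/512]
  s_3: [201/512, 1/8, 247/512]
P^4 =
  s_1: [805/2048, 1/8, 987/2048]
  s_2: [1607/4096, 1/8, 1977/4096]
  s_3: [1609/4096, 1/8, 1975/4096]

(P^4)[s_1 -> s_3] = 987/2048

Answer: 987/2048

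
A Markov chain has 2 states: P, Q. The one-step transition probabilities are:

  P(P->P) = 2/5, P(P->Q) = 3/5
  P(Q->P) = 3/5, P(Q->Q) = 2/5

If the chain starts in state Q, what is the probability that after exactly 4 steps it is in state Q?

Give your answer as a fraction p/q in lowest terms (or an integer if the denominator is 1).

Computing P^4 by repeated multiplication:
P^1 =
  P: [2/5, 3/5]
  Q: [3/5, 2/5]
P^2 =
  P: [13/25, 12/25]
  Q: [12/25, 13/25]
P^3 =
  P: [62/125, 63/125]
  Q: [63/125, 62/125]
P^4 =
  P: [313/625, 312/625]
  Q: [312/625, 313/625]

(P^4)[Q -> Q] = 313/625

Answer: 313/625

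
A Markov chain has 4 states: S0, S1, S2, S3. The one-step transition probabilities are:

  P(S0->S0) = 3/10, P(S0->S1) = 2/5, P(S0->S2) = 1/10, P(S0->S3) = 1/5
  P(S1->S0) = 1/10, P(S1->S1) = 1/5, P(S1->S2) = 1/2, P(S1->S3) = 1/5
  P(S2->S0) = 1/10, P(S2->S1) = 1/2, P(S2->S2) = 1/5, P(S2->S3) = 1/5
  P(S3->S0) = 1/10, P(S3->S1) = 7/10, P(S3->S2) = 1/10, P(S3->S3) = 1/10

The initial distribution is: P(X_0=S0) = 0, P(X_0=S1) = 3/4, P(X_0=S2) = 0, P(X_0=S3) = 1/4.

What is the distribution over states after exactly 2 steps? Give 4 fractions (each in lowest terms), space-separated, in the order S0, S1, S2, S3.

Answer: 3/25 171/400 27/100 73/400

Derivation:
Propagating the distribution step by step (d_{t+1} = d_t * P):
d_0 = (S0=0, S1=3/4, S2=0, S3=1/4)
  d_1[S0] = 0*3/10 + 3/4*1/10 + 0*1/10 + 1/4*1/10 = 1/10
  d_1[S1] = 0*2/5 + 3/4*1/5 + 0*1/2 + 1/4*7/10 = 13/40
  d_1[S2] = 0*1/10 + 3/4*1/2 + 0*1/5 + 1/4*1/10 = 2/5
  d_1[S3] = 0*1/5 + 3/4*1/5 + 0*1/5 + 1/4*1/10 = 7/40
d_1 = (S0=1/10, S1=13/40, S2=2/5, S3=7/40)
  d_2[S0] = 1/10*3/10 + 13/40*1/10 + 2/5*1/10 + 7/40*1/10 = 3/25
  d_2[S1] = 1/10*2/5 + 13/40*1/5 + 2/5*1/2 + 7/40*7/10 = 171/400
  d_2[S2] = 1/10*1/10 + 13/40*1/2 + 2/5*1/5 + 7/40*1/10 = 27/100
  d_2[S3] = 1/10*1/5 + 13/40*1/5 + 2/5*1/5 + 7/40*1/10 = 73/400
d_2 = (S0=3/25, S1=171/400, S2=27/100, S3=73/400)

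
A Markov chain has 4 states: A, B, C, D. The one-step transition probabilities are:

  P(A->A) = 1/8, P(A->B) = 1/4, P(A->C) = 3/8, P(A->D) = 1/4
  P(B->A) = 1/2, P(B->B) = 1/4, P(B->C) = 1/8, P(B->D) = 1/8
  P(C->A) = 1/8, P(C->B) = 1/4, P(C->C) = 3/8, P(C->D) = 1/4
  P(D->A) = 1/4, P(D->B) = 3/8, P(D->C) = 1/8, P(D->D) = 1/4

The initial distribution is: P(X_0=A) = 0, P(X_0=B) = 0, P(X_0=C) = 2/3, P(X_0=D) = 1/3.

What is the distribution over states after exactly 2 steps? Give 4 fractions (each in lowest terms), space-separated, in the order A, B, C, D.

Propagating the distribution step by step (d_{t+1} = d_t * P):
d_0 = (A=0, B=0, C=2/3, D=1/3)
  d_1[A] = 0*1/8 + 0*1/2 + 2/3*1/8 + 1/3*1/4 = 1/6
  d_1[B] = 0*1/4 + 0*1/4 + 2/3*1/4 + 1/3*3/8 = 7/24
  d_1[C] = 0*3/8 + 0*1/8 + 2/3*3/8 + 1/3*1/8 = 7/24
  d_1[D] = 0*1/4 + 0*1/8 + 2/3*1/4 + 1/3*1/4 = 1/4
d_1 = (A=1/6, B=7/24, C=7/24, D=1/4)
  d_2[A] = 1/6*1/8 + 7/24*1/2 + 7/24*1/8 + 1/4*1/4 = 17/64
  d_2[B] = 1/6*1/4 + 7/24*1/4 + 7/24*1/4 + 1/4*3/8 = 9/32
  d_2[C] = 1/6*3/8 + 7/24*1/8 + 7/24*3/8 + 1/4*1/8 = 23/96
  d_2[D] = 1/6*1/4 + 7/24*1/8 + 7/24*1/4 + 1/4*1/4 = 41/192
d_2 = (A=17/64, B=9/32, C=23/96, D=41/192)

Answer: 17/64 9/32 23/96 41/192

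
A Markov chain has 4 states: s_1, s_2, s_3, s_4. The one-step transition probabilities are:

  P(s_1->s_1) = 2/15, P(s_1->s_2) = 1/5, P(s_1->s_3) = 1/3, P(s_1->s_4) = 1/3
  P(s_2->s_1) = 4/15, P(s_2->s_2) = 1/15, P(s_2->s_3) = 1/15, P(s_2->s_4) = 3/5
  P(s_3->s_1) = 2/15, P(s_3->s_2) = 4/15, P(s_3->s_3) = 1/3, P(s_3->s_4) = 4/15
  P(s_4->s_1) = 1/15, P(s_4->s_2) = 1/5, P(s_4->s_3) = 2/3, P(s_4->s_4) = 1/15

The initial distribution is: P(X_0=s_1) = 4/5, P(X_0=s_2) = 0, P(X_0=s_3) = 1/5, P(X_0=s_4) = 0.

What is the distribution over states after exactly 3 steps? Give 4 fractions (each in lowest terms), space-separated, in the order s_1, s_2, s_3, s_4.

Answer: 2368/16875 674/3375 6343/16875 1598/5625

Derivation:
Propagating the distribution step by step (d_{t+1} = d_t * P):
d_0 = (s_1=4/5, s_2=0, s_3=1/5, s_4=0)
  d_1[s_1] = 4/5*2/15 + 0*4/15 + 1/5*2/15 + 0*1/15 = 2/15
  d_1[s_2] = 4/5*1/5 + 0*1/15 + 1/5*4/15 + 0*1/5 = 16/75
  d_1[s_3] = 4/5*1/3 + 0*1/15 + 1/5*1/3 + 0*2/3 = 1/3
  d_1[s_4] = 4/5*1/3 + 0*3/5 + 1/5*4/15 + 0*1/15 = 8/25
d_1 = (s_1=2/15, s_2=16/75, s_3=1/3, s_4=8/25)
  d_2[s_1] = 2/15*2/15 + 16/75*4/15 + 1/3*2/15 + 8/25*1/15 = 158/1125
  d_2[s_2] = 2/15*1/5 + 16/75*1/15 + 1/3*4/15 + 8/25*1/5 = 218/1125
  d_2[s_3] = 2/15*1/3 + 16/75*1/15 + 1/3*1/3 + 8/25*2/3 = 431/1125
  d_2[s_4] = 2/15*1/3 + 16/75*3/5 + 1/3*4/15 + 8/25*1/15 = 106/375
d_2 = (s_1=158/1125, s_2=218/1125, s_3=431/1125, s_4=106/375)
  d_3[s_1] = 158/1125*2/15 + 218/1125*4/15 + 431/1125*2/15 + 106/375*1/15 = 2368/16875
  d_3[s_2] = 158/1125*1/5 + 218/1125*1/15 + 431/1125*4/15 + 106/375*1/5 = 674/3375
  d_3[s_3] = 158/1125*1/3 + 218/1125*1/15 + 431/1125*1/3 + 106/375*2/3 = 6343/16875
  d_3[s_4] = 158/1125*1/3 + 218/1125*3/5 + 431/1125*4/15 + 106/375*1/15 = 1598/5625
d_3 = (s_1=2368/16875, s_2=674/3375, s_3=6343/16875, s_4=1598/5625)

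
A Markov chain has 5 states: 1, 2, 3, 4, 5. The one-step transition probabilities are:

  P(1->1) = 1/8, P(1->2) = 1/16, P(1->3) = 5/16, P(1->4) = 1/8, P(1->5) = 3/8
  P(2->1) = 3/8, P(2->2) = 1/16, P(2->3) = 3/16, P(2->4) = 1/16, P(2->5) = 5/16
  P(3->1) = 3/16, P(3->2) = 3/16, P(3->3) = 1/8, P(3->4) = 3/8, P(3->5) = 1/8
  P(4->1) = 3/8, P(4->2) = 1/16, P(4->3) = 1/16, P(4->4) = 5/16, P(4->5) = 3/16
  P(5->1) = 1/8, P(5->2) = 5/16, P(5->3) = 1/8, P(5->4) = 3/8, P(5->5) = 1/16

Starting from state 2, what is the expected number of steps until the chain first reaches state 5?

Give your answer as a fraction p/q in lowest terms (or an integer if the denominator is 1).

Let h_i = expected steps to first reach 5 from state i.
Boundary: h_5 = 0.
First-step equations for the other states:
  h_1 = 1 + 1/8*h_1 + 1/16*h_2 + 5/16*h_3 + 1/8*h_4 + 3/8*h_5
  h_2 = 1 + 3/8*h_1 + 1/16*h_2 + 3/16*h_3 + 1/16*h_4 + 5/16*h_5
  h_3 = 1 + 3/16*h_1 + 3/16*h_2 + 1/8*h_3 + 3/8*h_4 + 1/8*h_5
  h_4 = 1 + 3/8*h_1 + 1/16*h_2 + 1/16*h_3 + 5/16*h_4 + 3/16*h_5

Substituting h_5 = 0 and rearranging gives the linear system (I - Q) h = 1:
  [7/8, -1/16, -5/16, -1/8] . (h_1, h_2, h_3, h_4) = 1
  [-3/8, 15/16, -3/16, -1/16] . (h_1, h_2, h_3, h_4) = 1
  [-3/16, -3/16, 7/8, -3/8] . (h_1, h_2, h_3, h_4) = 1
  [-3/8, -1/16, -1/16, 11/16] . (h_1, h_2, h_3, h_4) = 1

Solving yields:
  h_1 = 34016/9439
  h_2 = 34768/9439
  h_3 = 42368/9439
  h_4 = 39296/9439

Starting state is 2, so the expected hitting time is h_2 = 34768/9439.

Answer: 34768/9439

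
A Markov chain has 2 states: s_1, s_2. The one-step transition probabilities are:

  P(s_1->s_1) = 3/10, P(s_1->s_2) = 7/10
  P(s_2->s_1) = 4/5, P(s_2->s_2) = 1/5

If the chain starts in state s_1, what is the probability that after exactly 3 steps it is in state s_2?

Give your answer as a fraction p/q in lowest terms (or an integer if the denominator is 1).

Computing P^3 by repeated multiplication:
P^1 =
  s_1: [3/10, 7/10]
  s_2: [4/5, 1/5]
P^2 =
  s_1: [13/20, 7/20]
  s_2: [2/5, 3/5]
P^3 =
  s_1: [19/40, 21/40]
  s_2: [3/5, 2/5]

(P^3)[s_1 -> s_2] = 21/40

Answer: 21/40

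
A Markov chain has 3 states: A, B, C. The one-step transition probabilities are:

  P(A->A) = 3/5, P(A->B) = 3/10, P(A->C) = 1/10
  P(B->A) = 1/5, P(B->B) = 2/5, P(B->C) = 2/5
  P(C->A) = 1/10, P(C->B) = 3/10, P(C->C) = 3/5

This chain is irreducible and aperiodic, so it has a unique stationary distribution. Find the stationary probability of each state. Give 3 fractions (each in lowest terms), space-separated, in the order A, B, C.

Answer: 4/15 1/3 2/5

Derivation:
The stationary distribution satisfies pi = pi * P, i.e.:
  pi_A = 3/5*pi_A + 1/5*pi_B + 1/10*pi_C
  pi_B = 3/10*pi_A + 2/5*pi_B + 3/10*pi_C
  pi_C = 1/10*pi_A + 2/5*pi_B + 3/5*pi_C
with normalization: pi_A + pi_B + pi_C = 1.

Using the first 2 balance equations plus normalization, the linear system A*pi = b is:
  [-2/5, 1/5, 1/10] . pi = 0
  [3/10, -3/5, 3/10] . pi = 0
  [1, 1, 1] . pi = 1

Solving yields:
  pi_A = 4/15
  pi_B = 1/3
  pi_C = 2/5

Verification (pi * P):
  4/15*3/5 + 1/3*1/5 + 2/5*1/10 = 4/15 = pi_A  (ok)
  4/15*3/10 + 1/3*2/5 + 2/5*3/10 = 1/3 = pi_B  (ok)
  4/15*1/10 + 1/3*2/5 + 2/5*3/5 = 2/5 = pi_C  (ok)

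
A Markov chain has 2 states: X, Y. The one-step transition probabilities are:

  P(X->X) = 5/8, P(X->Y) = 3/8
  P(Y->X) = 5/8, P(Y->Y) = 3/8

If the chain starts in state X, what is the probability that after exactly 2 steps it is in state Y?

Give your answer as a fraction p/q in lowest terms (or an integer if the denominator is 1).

Computing P^2 by repeated multiplication:
P^1 =
  X: [5/8, 3/8]
  Y: [5/8, 3/8]
P^2 =
  X: [5/8, 3/8]
  Y: [5/8, 3/8]

(P^2)[X -> Y] = 3/8

Answer: 3/8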